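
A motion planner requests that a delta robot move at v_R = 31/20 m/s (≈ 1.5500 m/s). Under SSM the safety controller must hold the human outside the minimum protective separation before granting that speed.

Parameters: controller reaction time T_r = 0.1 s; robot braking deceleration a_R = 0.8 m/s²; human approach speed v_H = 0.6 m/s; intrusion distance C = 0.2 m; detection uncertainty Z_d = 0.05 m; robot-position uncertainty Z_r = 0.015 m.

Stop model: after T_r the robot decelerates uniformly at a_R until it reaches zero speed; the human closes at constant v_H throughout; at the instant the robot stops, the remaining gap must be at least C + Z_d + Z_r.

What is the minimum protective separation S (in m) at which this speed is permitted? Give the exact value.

T_s = v_R/a_R = (31/20)/(4/5) = 1.9375 s
robot in T_r: 1.5500·0.1000 = 0.1550 m
braking distance = 1.5500²/(2·0.8000) = 1.5016 m
human over T_r+T_s: 0.6000·(0.1000+1.9375) = 1.2225 m
residual clearance needed = 0.2000+0.0500+0.0150 = 0.2650 m
S_min ≈ 0.1550+1.5016+1.2225+0.2650  ⇒  S_min = 10061/3200 m

S_min = 10061/3200 m = 3.1441 m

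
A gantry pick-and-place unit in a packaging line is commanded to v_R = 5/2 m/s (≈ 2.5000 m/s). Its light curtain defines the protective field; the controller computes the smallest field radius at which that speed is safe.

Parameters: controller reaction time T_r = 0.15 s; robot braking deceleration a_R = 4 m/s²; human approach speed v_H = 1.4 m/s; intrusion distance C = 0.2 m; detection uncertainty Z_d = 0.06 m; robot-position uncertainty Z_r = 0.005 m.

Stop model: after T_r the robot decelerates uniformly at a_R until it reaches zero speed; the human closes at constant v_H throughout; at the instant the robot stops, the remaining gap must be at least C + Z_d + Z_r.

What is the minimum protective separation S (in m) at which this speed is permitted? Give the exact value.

stop time T_s = (5/2)/4 = 0.6250 s
robot covers v_R·T_r = 2.5000·0.1500 = 0.3750 m before braking
braking distance = 2.5000²/(2·4.0000) = 0.7812 m
person approaches 1.4000·(0.1500+0.6250) = 1.0850 m
margins: 0.2000+0.0600+0.0050 = 0.2650 m
S_min ≈ 0.3750+0.7812+1.0850+0.2650  ⇒  S_min = 401/160 m

S_min = 401/160 m = 2.5063 m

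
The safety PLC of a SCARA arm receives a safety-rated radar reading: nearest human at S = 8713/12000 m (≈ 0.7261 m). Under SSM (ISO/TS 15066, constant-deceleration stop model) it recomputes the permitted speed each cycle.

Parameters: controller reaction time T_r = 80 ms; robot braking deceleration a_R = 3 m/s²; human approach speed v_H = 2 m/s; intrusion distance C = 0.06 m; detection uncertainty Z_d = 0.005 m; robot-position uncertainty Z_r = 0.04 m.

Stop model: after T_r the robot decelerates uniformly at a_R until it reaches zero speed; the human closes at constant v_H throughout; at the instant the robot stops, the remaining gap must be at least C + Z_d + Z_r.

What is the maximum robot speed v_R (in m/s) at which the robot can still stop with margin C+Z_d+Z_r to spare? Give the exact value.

v_R_max = 11/20 m/s = 0.5500 m/s

at the boundary: (1/6)·v² + (56/75)·v + (-5533/12000) = 0
  disc = (56/75)² − 4·(1/6)·(-5533/12000) = 8649/10000 ; √disc = 93/100
  v_R = (−(56/75) + 93/100) / (2·(1/6)) = 11/20 m/s
check:
stop time T_s = (11/20)/3 = 0.1833 s
robot covers v_R·T_r = 0.5500·0.0800 = 0.0440 m before braking
robot covers 0.5500·0.1833 − ½·3.0000·0.1833² = 0.0504 m while stopping
person approaches 2.0000·(0.0800+0.1833) = 0.5267 m
margins: 0.0600+0.0050+0.0400 = 0.1050 m
sum ≈ 0.0440+0.0504+0.5267+0.1050 ≈ 0.7261 m = S ✓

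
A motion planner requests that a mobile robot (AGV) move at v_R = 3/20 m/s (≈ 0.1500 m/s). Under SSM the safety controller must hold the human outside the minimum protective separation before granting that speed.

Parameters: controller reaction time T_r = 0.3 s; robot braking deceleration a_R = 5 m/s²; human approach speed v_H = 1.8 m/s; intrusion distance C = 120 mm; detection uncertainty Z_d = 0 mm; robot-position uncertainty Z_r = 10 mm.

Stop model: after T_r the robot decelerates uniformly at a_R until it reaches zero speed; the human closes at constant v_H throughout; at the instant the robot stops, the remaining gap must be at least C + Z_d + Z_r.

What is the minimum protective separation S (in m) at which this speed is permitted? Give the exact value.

T_s = v_R/a_R = (3/20)/5 = 0.0300 s
robot in T_r: 0.1500·0.3000 = 0.0450 m
robot under decel: 0.1500²/(2·5.0000) = 0.0022 m
person approaches 1.8000·(0.3000+0.0300) = 0.5940 m
margins: 0.1200+0.0000+0.0100 = 0.1300 m
S_min ≈ 0.0450+0.0022+0.5940+0.1300  ⇒  S_min = 617/800 m

S_min = 617/800 m = 0.7712 m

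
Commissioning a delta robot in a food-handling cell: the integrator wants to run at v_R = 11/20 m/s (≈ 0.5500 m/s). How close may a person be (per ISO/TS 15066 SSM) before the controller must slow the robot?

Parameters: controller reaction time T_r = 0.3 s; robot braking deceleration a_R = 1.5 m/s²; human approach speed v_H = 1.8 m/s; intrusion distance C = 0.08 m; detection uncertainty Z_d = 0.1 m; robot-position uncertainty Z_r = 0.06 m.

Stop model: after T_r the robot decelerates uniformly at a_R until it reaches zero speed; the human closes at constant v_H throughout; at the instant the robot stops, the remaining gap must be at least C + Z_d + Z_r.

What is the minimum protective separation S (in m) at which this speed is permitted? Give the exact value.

S_min = 2047/1200 m = 1.7058 m

stop time T_s = (11/20)/(3/2) = 0.3667 s
reaction-phase robot travel = 0.5500·0.3000 = 0.1650 m
robot covers 0.5500·0.3667 − ½·1.5000·0.3667² = 0.1008 m while stopping
human over T_r+T_s: 1.8000·(0.3000+0.3667) = 1.2000 m
C+Z_d+Z_r = 0.0800+0.1000+0.0600 = 0.2400 m
S_min ≈ 0.1650+0.1008+1.2000+0.2400  ⇒  S_min = 2047/1200 m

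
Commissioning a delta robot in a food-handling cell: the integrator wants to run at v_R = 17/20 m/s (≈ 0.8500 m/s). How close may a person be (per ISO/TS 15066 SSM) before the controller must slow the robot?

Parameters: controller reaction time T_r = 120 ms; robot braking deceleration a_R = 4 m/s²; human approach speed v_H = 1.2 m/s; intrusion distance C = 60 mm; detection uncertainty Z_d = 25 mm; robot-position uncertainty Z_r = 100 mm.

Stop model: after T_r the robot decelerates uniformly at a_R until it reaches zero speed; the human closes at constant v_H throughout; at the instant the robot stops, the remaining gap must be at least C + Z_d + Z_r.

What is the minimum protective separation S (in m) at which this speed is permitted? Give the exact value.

S_min = 12421/16000 m = 0.7763 m

stop time T_s = (17/20)/4 = 0.2125 s
reaction-phase robot travel = 0.8500·0.1200 = 0.1020 m
robot covers 0.8500·0.2125 − ½·4.0000·0.2125² = 0.0903 m while stopping
person approaches 1.2000·(0.1200+0.2125) = 0.3990 m
margins: 0.0600+0.0250+0.1000 = 0.1850 m
S_min ≈ 0.1020+0.0903+0.3990+0.1850  ⇒  S_min = 12421/16000 m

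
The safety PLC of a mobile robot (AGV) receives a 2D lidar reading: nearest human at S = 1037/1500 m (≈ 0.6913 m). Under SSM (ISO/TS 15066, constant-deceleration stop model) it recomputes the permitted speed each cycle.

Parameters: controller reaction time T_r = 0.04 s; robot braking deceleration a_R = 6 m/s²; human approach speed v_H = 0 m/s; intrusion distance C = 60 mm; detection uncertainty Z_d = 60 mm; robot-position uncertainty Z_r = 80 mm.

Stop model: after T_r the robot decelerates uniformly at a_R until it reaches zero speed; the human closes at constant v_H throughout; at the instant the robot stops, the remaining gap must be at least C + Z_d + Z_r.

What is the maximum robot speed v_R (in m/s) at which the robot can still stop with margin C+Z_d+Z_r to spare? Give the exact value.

quadratic (1/12)·v² + (1/25)·v + (-737/1500) = 0
  disc = (1/25)² − 4·(1/12)·(-737/1500) = 3721/22500 ; √disc = 61/150
  v_R = (−(1/25) + 61/150) / (2·(1/12)) = 11/5 m/s
check:
T_s = v_R/a_R = (11/5)/6 = 0.3667 s
reaction-phase robot travel = 2.2000·0.0400 = 0.0880 m
braking distance = 2.2000²/(2·6.0000) = 0.4033 m
human closes 0.0000·0.4067 = 0.0000 m
margins: 0.0600+0.0600+0.0800 = 0.2000 m
sum ≈ 0.0880+0.4033+0.0000+0.2000 ≈ 0.6913 m = S ✓

v_R_max = 11/5 m/s = 2.2000 m/s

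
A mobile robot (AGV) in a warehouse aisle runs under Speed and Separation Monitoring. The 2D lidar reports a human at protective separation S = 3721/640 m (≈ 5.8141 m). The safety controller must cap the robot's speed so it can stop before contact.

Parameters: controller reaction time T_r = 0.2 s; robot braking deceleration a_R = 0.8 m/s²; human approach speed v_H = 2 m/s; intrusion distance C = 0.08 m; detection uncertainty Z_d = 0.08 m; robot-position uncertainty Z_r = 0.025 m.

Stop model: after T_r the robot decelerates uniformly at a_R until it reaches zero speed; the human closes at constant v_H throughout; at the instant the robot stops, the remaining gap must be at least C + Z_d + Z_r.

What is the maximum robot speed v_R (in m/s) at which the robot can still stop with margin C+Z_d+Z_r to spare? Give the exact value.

quadratic (5/8)·v² + (27/10)·v + (-16733/3200) = 0
  disc = (27/10)² − 4·(5/8)·(-16733/3200) = 130321/6400 ; √disc = 361/80
  v_R = (−(27/10) + 361/80) / (2·(5/8)) = 29/20 m/s
check:
braking lasts T_s = (29/20)/(4/5) = 1.8125 s
robot in T_r: 1.4500·0.2000 = 0.2900 m
robot under decel: 1.4500²/(2·0.8000) = 1.3141 m
person approaches 2.0000·(0.2000+1.8125) = 4.0250 m
C+Z_d+Z_r = 0.0800+0.0800+0.0250 = 0.1850 m
sum ≈ 0.2900+1.3141+4.0250+0.1850 ≈ 5.8141 m = S ✓

v_R_max = 29/20 m/s = 1.4500 m/s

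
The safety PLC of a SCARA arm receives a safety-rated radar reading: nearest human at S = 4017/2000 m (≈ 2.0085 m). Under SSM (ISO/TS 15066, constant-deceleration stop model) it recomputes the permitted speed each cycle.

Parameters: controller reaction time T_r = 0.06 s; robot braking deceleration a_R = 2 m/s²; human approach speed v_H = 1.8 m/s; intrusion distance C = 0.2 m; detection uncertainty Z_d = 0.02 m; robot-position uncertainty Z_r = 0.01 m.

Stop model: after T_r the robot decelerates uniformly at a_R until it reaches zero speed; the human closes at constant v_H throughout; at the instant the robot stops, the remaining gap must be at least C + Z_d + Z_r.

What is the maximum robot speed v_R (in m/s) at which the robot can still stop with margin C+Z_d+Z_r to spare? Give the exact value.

v_R_max = 13/10 m/s = 1.3000 m/s

quadratic (1/4)·v² + (24/25)·v + (-3341/2000) = 0
  disc = (24/25)² − 4·(1/4)·(-3341/2000) = 25921/10000 ; √disc = 161/100
  v_R = (−(24/25) + 161/100) / (2·(1/4)) = 13/10 m/s
check:
stop time T_s = (13/10)/2 = 0.6500 s
reaction-phase robot travel = 1.3000·0.0600 = 0.0780 m
robot under decel: 1.3000²/(2·2.0000) = 0.4225 m
human over T_r+T_s: 1.8000·(0.0600+0.6500) = 1.2780 m
residual clearance needed = 0.2000+0.0200+0.0100 = 0.2300 m
sum ≈ 0.0780+0.4225+1.2780+0.2300 ≈ 2.0085 m = S ✓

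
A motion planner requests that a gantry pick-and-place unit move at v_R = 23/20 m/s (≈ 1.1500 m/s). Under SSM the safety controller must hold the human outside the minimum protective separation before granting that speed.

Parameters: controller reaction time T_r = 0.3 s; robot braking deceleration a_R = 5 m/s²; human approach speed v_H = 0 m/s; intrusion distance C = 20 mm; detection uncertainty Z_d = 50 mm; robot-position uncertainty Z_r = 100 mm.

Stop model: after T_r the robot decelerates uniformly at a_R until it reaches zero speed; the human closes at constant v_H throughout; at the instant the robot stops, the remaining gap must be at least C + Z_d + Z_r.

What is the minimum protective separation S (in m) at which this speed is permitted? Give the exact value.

stop time T_s = (23/20)/5 = 0.2300 s
robot in T_r: 1.1500·0.3000 = 0.3450 m
robot covers 1.1500·0.2300 − ½·5.0000·0.2300² = 0.1323 m while stopping
human closes 0.0000·0.5300 = 0.0000 m
residual clearance needed = 0.0200+0.0500+0.1000 = 0.1700 m
S_min ≈ 0.3450+0.1323+0.0000+0.1700  ⇒  S_min = 2589/4000 m

S_min = 2589/4000 m = 0.6472 m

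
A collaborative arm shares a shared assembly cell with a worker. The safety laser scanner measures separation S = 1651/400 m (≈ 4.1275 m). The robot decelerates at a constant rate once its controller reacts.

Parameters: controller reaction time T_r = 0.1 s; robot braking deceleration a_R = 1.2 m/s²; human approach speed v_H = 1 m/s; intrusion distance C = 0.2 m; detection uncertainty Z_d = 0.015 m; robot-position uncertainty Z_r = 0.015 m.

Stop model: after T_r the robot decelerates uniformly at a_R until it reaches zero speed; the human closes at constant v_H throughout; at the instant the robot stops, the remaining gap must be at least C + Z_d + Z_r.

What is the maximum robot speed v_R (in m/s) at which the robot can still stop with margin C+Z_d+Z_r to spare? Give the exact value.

v_R_max = 21/10 m/s = 2.1000 m/s

collect terms ⇒ (5/12)·v_R² + (14/15)·v_R + (-1519/400) = 0
  disc = (14/15)² − 4·(5/12)·(-1519/400) = 25921/3600 ; √disc = 161/60
  v_R = (−(14/15) + 161/60) / (2·(5/12)) = 21/10 m/s
check:
braking lasts T_s = (21/10)/(6/5) = 1.7500 s
robot in T_r: 2.1000·0.1000 = 0.2100 m
robot under decel: 2.1000²/(2·1.2000) = 1.8375 m
person approaches 1.0000·(0.1000+1.7500) = 1.8500 m
margins: 0.2000+0.0150+0.0150 = 0.2300 m
sum ≈ 0.2100+1.8375+1.8500+0.2300 ≈ 4.1275 m = S ✓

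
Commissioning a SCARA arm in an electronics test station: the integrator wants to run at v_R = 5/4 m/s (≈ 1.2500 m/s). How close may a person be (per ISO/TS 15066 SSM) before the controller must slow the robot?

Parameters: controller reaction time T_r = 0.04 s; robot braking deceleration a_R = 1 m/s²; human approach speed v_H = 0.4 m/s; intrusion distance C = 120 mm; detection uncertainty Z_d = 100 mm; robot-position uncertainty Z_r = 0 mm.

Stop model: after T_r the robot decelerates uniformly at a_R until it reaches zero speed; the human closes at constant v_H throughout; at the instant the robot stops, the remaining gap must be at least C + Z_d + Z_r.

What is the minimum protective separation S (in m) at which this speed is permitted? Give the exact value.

S_min = 6269/4000 m = 1.5673 m

braking lasts T_s = (5/4)/1 = 1.2500 s
reaction-phase robot travel = 1.2500·0.0400 = 0.0500 m
robot under decel: 1.2500²/(2·1.0000) = 0.7812 m
person approaches 0.4000·(0.0400+1.2500) = 0.5160 m
margins: 0.1200+0.1000+0.0000 = 0.2200 m
S_min ≈ 0.0500+0.7812+0.5160+0.2200  ⇒  S_min = 6269/4000 m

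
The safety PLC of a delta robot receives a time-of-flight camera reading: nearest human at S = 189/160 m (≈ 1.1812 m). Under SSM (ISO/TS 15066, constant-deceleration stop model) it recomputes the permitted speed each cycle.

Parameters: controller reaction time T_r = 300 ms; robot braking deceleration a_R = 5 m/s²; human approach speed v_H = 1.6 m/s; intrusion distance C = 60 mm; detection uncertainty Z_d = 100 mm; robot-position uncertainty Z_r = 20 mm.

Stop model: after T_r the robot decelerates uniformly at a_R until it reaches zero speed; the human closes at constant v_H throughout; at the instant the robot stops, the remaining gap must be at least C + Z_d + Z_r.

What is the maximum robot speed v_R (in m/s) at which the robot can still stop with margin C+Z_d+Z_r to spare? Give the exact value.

v_R_max = 3/4 m/s = 0.7500 m/s

collect terms ⇒ (1/10)·v_R² + (31/50)·v_R + (-417/800) = 0
  disc = (31/50)² − 4·(1/10)·(-417/800) = 5929/10000 ; √disc = 77/100
  v_R = (−(31/50) + 77/100) / (2·(1/10)) = 3/4 m/s
check:
braking lasts T_s = (3/4)/5 = 0.1500 s
reaction-phase robot travel = 0.7500·0.3000 = 0.2250 m
robot under decel: 0.7500²/(2·5.0000) = 0.0563 m
human closes 1.6000·0.4500 = 0.7200 m
margins: 0.0600+0.1000+0.0200 = 0.1800 m
sum ≈ 0.2250+0.0563+0.7200+0.1800 ≈ 1.1812 m = S ✓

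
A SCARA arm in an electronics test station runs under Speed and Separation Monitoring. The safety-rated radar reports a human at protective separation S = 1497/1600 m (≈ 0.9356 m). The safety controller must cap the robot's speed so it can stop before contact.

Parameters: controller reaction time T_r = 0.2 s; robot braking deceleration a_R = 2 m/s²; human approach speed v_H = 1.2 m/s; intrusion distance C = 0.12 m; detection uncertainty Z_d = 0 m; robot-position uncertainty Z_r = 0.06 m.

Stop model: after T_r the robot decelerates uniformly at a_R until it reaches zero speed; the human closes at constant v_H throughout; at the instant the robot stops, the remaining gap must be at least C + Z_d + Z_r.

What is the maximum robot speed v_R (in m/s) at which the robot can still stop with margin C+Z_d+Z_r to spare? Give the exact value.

at the boundary: (1/4)·v² + (4/5)·v + (-33/64) = 0
  disc = (4/5)² − 4·(1/4)·(-33/64) = 1849/1600 ; √disc = 43/40
  v_R = (−(4/5) + 43/40) / (2·(1/4)) = 11/20 m/s
check:
stop time T_s = (11/20)/2 = 0.2750 s
reaction-phase robot travel = 0.5500·0.2000 = 0.1100 m
robot under decel: 0.5500²/(2·2.0000) = 0.0756 m
human closes 1.2000·0.4750 = 0.5700 m
margins: 0.1200+0.0000+0.0600 = 0.1800 m
sum ≈ 0.1100+0.0756+0.5700+0.1800 ≈ 0.9356 m = S ✓

v_R_max = 11/20 m/s = 0.5500 m/s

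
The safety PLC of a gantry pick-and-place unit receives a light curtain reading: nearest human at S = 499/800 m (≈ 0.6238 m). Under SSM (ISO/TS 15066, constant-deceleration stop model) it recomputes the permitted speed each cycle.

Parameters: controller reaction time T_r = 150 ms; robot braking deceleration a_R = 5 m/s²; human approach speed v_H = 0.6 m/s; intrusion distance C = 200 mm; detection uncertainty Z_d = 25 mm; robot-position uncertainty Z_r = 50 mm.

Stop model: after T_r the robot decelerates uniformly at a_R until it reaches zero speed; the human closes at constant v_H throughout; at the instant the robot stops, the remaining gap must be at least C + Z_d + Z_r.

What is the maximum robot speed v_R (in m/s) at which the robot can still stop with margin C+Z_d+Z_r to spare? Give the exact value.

at the boundary: (1/10)·v² + (27/100)·v + (-207/800) = 0
  disc = (27/100)² − 4·(1/10)·(-207/800) = 441/2500 ; √disc = 21/50
  v_R = (−(27/100) + 21/50) / (2·(1/10)) = 3/4 m/s
check:
stop time T_s = (3/4)/5 = 0.1500 s
robot in T_r: 0.7500·0.1500 = 0.1125 m
robot covers 0.7500·0.1500 − ½·5.0000·0.1500² = 0.0563 m while stopping
person approaches 0.6000·(0.1500+0.1500) = 0.1800 m
margins: 0.2000+0.0250+0.0500 = 0.2750 m
sum ≈ 0.1125+0.0563+0.1800+0.2750 ≈ 0.6238 m = S ✓

v_R_max = 3/4 m/s = 0.7500 m/s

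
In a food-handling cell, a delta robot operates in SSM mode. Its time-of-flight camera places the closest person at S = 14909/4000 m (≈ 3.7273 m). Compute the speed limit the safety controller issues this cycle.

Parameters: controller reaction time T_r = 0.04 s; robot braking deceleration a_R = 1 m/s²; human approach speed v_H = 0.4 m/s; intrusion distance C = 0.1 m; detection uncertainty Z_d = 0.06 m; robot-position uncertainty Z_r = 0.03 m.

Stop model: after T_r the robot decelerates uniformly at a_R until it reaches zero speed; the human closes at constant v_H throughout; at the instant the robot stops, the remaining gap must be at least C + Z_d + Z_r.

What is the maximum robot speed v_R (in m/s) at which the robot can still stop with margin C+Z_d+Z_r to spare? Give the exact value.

v_R_max = 9/4 m/s = 2.2500 m/s

at the boundary: (1/2)·v² + (11/25)·v + (-2817/800) = 0
  disc = (11/25)² − 4·(1/2)·(-2817/800) = 72361/10000 ; √disc = 269/100
  v_R = (−(11/25) + 269/100) / (2·(1/2)) = 9/4 m/s
check:
T_s = v_R/a_R = (9/4)/1 = 2.2500 s
reaction-phase robot travel = 2.2500·0.0400 = 0.0900 m
robot covers 2.2500·2.2500 − ½·1.0000·2.2500² = 2.5312 m while stopping
human over T_r+T_s: 0.4000·(0.0400+2.2500) = 0.9160 m
residual clearance needed = 0.1000+0.0600+0.0300 = 0.1900 m
sum ≈ 0.0900+2.5312+0.9160+0.1900 ≈ 3.7273 m = S ✓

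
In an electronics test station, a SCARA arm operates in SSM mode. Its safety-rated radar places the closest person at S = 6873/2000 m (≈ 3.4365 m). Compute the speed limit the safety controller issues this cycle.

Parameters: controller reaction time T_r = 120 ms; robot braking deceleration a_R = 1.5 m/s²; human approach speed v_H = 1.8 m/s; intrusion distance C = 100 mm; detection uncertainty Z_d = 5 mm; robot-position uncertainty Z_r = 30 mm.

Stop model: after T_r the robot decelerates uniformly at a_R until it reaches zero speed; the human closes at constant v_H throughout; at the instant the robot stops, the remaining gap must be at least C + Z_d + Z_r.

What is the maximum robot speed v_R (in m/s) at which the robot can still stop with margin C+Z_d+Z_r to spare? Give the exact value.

v_R_max = 33/20 m/s = 1.6500 m/s

at the boundary: (1/3)·v² + (33/25)·v + (-6171/2000) = 0
  disc = (33/25)² − 4·(1/3)·(-6171/2000) = 14641/2500 ; √disc = 121/50
  v_R = (−(33/25) + 121/50) / (2·(1/3)) = 33/20 m/s
check:
braking lasts T_s = (33/20)/(3/2) = 1.1000 s
robot in T_r: 1.6500·0.1200 = 0.1980 m
robot covers 1.6500·1.1000 − ½·1.5000·1.1000² = 0.9075 m while stopping
human closes 1.8000·1.2200 = 2.1960 m
residual clearance needed = 0.1000+0.0050+0.0300 = 0.1350 m
sum ≈ 0.1980+0.9075+2.1960+0.1350 ≈ 3.4365 m = S ✓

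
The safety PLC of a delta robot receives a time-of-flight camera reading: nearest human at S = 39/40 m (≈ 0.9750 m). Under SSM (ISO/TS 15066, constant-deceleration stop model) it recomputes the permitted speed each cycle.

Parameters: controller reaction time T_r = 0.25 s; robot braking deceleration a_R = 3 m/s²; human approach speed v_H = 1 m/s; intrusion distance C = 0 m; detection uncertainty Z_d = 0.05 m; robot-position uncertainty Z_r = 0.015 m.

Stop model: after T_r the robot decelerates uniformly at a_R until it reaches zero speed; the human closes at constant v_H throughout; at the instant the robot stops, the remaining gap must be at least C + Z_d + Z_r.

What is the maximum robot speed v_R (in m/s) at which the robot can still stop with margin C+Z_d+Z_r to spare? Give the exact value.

v_R_max = 9/10 m/s = 0.9000 m/s

at the boundary: (1/6)·v² + (7/12)·v + (-33/50) = 0
  disc = (7/12)² − 4·(1/6)·(-33/50) = 2809/3600 ; √disc = 53/60
  v_R = (−(7/12) + 53/60) / (2·(1/6)) = 9/10 m/s
check:
T_s = v_R/a_R = (9/10)/3 = 0.3000 s
robot in T_r: 0.9000·0.2500 = 0.2250 m
robot under decel: 0.9000²/(2·3.0000) = 0.1350 m
person approaches 1.0000·(0.2500+0.3000) = 0.5500 m
C+Z_d+Z_r = 0.0000+0.0500+0.0150 = 0.0650 m
sum ≈ 0.2250+0.1350+0.5500+0.0650 ≈ 0.9750 m = S ✓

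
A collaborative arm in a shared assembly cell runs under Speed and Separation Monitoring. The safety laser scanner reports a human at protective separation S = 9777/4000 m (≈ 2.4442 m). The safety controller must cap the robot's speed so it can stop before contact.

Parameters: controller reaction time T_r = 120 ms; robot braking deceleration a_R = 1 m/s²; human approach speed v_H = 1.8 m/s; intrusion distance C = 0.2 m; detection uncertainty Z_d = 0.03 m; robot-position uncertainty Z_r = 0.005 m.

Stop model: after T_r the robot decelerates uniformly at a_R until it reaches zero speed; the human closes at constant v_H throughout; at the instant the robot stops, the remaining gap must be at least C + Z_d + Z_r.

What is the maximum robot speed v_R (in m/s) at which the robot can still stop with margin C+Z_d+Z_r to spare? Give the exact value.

quadratic (1/2)·v² + (48/25)·v + (-7973/4000) = 0
  disc = (48/25)² − 4·(1/2)·(-7973/4000) = 76729/10000 ; √disc = 277/100
  v_R = (−(48/25) + 277/100) / (2·(1/2)) = 17/20 m/s
check:
stop time T_s = (17/20)/1 = 0.8500 s
reaction-phase robot travel = 0.8500·0.1200 = 0.1020 m
robot under decel: 0.8500²/(2·1.0000) = 0.3613 m
human closes 1.8000·0.9700 = 1.7460 m
C+Z_d+Z_r = 0.2000+0.0300+0.0050 = 0.2350 m
sum ≈ 0.1020+0.3613+1.7460+0.2350 ≈ 2.4442 m = S ✓

v_R_max = 17/20 m/s = 0.8500 m/s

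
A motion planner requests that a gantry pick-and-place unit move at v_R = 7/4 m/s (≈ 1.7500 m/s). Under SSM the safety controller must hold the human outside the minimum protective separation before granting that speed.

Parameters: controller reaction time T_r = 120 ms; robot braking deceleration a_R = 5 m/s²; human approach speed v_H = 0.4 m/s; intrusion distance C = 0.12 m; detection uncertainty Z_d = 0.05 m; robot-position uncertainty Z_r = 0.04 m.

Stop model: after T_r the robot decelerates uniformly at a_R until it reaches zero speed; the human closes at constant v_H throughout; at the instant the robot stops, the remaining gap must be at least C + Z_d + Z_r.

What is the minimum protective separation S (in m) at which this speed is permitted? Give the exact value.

T_s = v_R/a_R = (7/4)/5 = 0.3500 s
reaction-phase robot travel = 1.7500·0.1200 = 0.2100 m
robot covers 1.7500·0.3500 − ½·5.0000·0.3500² = 0.3063 m while stopping
human closes 0.4000·0.4700 = 0.1880 m
C+Z_d+Z_r = 0.1200+0.0500+0.0400 = 0.2100 m
S_min ≈ 0.2100+0.3063+0.1880+0.2100  ⇒  S_min = 3657/4000 m

S_min = 3657/4000 m = 0.9143 m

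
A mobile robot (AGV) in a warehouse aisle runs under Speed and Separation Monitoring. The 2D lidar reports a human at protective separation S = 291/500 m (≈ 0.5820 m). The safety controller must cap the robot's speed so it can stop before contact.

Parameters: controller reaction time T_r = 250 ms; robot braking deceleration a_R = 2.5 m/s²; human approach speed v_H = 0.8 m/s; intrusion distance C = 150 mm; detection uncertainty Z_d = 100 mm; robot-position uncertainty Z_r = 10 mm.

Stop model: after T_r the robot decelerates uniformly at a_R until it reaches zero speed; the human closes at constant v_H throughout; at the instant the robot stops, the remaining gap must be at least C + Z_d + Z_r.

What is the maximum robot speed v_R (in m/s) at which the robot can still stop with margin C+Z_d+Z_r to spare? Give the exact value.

quadratic (1/5)·v² + (57/100)·v + (-61/500) = 0
  disc = (57/100)² − 4·(1/5)·(-61/500) = 169/400 ; √disc = 13/20
  v_R = (−(57/100) + 13/20) / (2·(1/5)) = 1/5 m/s
check:
T_s = v_R/a_R = (1/5)/(5/2) = 0.0800 s
robot in T_r: 0.2000·0.2500 = 0.0500 m
braking distance = 0.2000²/(2·2.5000) = 0.0080 m
person approaches 0.8000·(0.2500+0.0800) = 0.2640 m
C+Z_d+Z_r = 0.1500+0.1000+0.0100 = 0.2600 m
sum ≈ 0.0500+0.0080+0.2640+0.2600 ≈ 0.5820 m = S ✓

v_R_max = 1/5 m/s = 0.2000 m/s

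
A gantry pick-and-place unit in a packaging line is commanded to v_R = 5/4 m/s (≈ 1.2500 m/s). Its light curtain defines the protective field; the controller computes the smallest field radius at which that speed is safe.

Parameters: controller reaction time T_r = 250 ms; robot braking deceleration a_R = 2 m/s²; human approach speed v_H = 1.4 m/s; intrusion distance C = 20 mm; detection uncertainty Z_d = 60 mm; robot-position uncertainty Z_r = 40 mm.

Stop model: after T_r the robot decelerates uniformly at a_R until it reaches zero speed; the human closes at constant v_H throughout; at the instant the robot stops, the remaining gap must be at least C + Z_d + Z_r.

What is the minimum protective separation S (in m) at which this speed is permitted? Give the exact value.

S_min = 3277/1600 m = 2.0481 m

stop time T_s = (5/4)/2 = 0.6250 s
robot covers v_R·T_r = 1.2500·0.2500 = 0.3125 m before braking
braking distance = 1.2500²/(2·2.0000) = 0.3906 m
human over T_r+T_s: 1.4000·(0.2500+0.6250) = 1.2250 m
margins: 0.0200+0.0600+0.0400 = 0.1200 m
S_min ≈ 0.3125+0.3906+1.2250+0.1200  ⇒  S_min = 3277/1600 m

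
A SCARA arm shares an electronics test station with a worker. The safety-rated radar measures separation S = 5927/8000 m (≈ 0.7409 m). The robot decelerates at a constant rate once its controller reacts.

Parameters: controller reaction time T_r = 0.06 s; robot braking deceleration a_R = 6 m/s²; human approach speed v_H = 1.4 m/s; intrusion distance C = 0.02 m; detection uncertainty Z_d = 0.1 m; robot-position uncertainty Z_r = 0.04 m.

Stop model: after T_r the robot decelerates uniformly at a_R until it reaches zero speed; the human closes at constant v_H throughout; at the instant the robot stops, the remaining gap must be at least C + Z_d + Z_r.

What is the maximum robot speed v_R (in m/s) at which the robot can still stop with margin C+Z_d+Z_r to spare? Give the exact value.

v_R_max = 5/4 m/s = 1.2500 m/s

at the boundary: (1/12)·v² + (22/75)·v + (-159/320) = 0
  disc = (22/75)² − 4·(1/12)·(-159/320) = 90601/360000 ; √disc = 301/600
  v_R = (−(22/75) + 301/600) / (2·(1/12)) = 5/4 m/s
check:
T_s = v_R/a_R = (5/4)/6 = 0.2083 s
robot in T_r: 1.2500·0.0600 = 0.0750 m
braking distance = 1.2500²/(2·6.0000) = 0.1302 m
person approaches 1.4000·(0.0600+0.2083) = 0.3757 m
margins: 0.0200+0.1000+0.0400 = 0.1600 m
sum ≈ 0.0750+0.1302+0.3757+0.1600 ≈ 0.7409 m = S ✓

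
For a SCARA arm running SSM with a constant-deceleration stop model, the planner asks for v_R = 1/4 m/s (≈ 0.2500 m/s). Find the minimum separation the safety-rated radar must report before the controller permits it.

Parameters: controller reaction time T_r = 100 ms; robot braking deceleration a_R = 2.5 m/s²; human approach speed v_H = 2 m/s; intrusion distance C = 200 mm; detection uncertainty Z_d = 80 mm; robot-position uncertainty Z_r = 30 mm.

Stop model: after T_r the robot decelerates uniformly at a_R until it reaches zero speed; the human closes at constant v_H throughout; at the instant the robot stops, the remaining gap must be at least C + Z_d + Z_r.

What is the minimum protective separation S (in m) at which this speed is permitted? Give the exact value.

stop time T_s = (1/4)/(5/2) = 0.1000 s
robot covers v_R·T_r = 0.2500·0.1000 = 0.0250 m before braking
braking distance = 0.2500²/(2·2.5000) = 0.0125 m
person approaches 2.0000·(0.1000+0.1000) = 0.4000 m
residual clearance needed = 0.2000+0.0800+0.0300 = 0.3100 m
S_min ≈ 0.0250+0.0125+0.4000+0.3100  ⇒  S_min = 299/400 m

S_min = 299/400 m = 0.7475 m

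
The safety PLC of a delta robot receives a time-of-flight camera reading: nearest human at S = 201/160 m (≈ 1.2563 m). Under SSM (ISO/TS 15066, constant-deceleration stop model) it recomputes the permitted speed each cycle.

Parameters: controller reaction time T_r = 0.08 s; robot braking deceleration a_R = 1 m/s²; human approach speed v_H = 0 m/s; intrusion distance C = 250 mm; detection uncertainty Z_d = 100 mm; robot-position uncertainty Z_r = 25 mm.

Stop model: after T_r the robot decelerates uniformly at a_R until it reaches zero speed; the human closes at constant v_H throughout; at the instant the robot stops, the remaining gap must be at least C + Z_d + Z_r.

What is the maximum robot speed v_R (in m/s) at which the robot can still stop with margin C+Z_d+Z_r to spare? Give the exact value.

quadratic (1/2)·v² + (2/25)·v + (-141/160) = 0
  disc = (2/25)² − 4·(1/2)·(-141/160) = 17689/10000 ; √disc = 133/100
  v_R = (−(2/25) + 133/100) / (2·(1/2)) = 5/4 m/s
check:
T_s = v_R/a_R = (5/4)/1 = 1.2500 s
robot covers v_R·T_r = 1.2500·0.0800 = 0.1000 m before braking
braking distance = 1.2500²/(2·1.0000) = 0.7812 m
human over T_r+T_s: 0.0000·(0.0800+1.2500) = 0.0000 m
C+Z_d+Z_r = 0.2500+0.1000+0.0250 = 0.3750 m
sum ≈ 0.1000+0.7812+0.0000+0.3750 ≈ 1.2563 m = S ✓

v_R_max = 5/4 m/s = 1.2500 m/s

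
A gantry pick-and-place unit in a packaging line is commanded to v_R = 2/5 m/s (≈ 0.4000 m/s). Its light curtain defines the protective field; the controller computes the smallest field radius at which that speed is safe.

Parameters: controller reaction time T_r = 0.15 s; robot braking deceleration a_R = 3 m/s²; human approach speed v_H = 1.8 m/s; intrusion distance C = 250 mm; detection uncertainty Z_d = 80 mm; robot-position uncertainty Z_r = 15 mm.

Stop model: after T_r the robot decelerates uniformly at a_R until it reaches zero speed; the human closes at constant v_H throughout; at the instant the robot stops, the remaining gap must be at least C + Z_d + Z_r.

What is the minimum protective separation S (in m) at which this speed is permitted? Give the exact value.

S_min = 113/120 m = 0.9417 m

braking lasts T_s = (2/5)/3 = 0.1333 s
robot covers v_R·T_r = 0.4000·0.1500 = 0.0600 m before braking
robot under decel: 0.4000²/(2·3.0000) = 0.0267 m
human closes 1.8000·0.2833 = 0.5100 m
residual clearance needed = 0.2500+0.0800+0.0150 = 0.3450 m
S_min ≈ 0.0600+0.0267+0.5100+0.3450  ⇒  S_min = 113/120 m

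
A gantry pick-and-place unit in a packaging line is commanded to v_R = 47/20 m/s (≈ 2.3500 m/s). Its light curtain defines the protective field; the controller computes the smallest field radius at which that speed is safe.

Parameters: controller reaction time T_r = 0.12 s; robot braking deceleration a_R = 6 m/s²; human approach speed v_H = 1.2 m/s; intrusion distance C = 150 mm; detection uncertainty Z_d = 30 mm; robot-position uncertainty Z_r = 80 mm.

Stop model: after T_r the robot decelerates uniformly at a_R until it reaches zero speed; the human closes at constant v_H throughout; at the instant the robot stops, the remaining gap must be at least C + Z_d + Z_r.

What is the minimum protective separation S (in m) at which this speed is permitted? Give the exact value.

S_min = 38789/24000 m = 1.6162 m

stop time T_s = (47/20)/6 = 0.3917 s
robot covers v_R·T_r = 2.3500·0.1200 = 0.2820 m before braking
robot covers 2.3500·0.3917 − ½·6.0000·0.3917² = 0.4602 m while stopping
person approaches 1.2000·(0.1200+0.3917) = 0.6140 m
C+Z_d+Z_r = 0.1500+0.0300+0.0800 = 0.2600 m
S_min ≈ 0.2820+0.4602+0.6140+0.2600  ⇒  S_min = 38789/24000 m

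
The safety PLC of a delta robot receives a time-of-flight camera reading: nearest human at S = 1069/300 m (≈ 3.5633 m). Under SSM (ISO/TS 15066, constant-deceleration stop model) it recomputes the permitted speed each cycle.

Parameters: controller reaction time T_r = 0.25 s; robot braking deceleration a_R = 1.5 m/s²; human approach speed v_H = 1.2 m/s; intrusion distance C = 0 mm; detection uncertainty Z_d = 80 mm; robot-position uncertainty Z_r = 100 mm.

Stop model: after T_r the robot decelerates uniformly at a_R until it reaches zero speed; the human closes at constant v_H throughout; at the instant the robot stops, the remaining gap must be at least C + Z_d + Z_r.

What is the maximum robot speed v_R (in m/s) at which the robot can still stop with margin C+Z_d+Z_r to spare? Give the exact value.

v_R_max = 37/20 m/s = 1.8500 m/s

quadratic (1/3)·v² + (21/20)·v + (-37/12) = 0
  disc = (21/20)² − 4·(1/3)·(-37/12) = 18769/3600 ; √disc = 137/60
  v_R = (−(21/20) + 137/60) / (2·(1/3)) = 37/20 m/s
check:
T_s = v_R/a_R = (37/20)/(3/2) = 1.2333 s
reaction-phase robot travel = 1.8500·0.2500 = 0.4625 m
braking distance = 1.8500²/(2·1.5000) = 1.1408 m
person approaches 1.2000·(0.2500+1.2333) = 1.7800 m
residual clearance needed = 0.0000+0.0800+0.1000 = 0.1800 m
sum ≈ 0.4625+1.1408+1.7800+0.1800 ≈ 3.5633 m = S ✓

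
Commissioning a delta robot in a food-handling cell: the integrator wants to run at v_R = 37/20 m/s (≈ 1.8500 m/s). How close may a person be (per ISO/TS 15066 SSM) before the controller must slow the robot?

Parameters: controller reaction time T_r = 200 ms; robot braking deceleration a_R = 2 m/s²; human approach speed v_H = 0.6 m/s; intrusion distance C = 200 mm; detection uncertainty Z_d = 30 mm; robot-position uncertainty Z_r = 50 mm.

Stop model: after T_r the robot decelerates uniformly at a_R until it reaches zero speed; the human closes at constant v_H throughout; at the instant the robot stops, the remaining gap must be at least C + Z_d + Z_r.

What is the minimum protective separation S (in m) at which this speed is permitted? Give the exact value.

braking lasts T_s = (37/20)/2 = 0.9250 s
reaction-phase robot travel = 1.8500·0.2000 = 0.3700 m
robot covers 1.8500·0.9250 − ½·2.0000·0.9250² = 0.8556 m while stopping
human over T_r+T_s: 0.6000·(0.2000+0.9250) = 0.6750 m
residual clearance needed = 0.2000+0.0300+0.0500 = 0.2800 m
S_min ≈ 0.3700+0.8556+0.6750+0.2800  ⇒  S_min = 3489/1600 m

S_min = 3489/1600 m = 2.1806 m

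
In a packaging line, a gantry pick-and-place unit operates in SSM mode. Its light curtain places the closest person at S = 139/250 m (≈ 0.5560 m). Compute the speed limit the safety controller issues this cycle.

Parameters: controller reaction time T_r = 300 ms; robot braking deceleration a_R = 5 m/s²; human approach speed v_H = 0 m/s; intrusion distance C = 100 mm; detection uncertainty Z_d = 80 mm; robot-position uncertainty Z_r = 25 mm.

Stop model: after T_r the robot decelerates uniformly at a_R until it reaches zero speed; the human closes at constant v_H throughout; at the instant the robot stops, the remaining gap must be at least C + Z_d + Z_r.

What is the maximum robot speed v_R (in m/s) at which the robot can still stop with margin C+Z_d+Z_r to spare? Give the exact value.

at the boundary: (1/10)·v² + (3/10)·v + (-351/1000) = 0
  disc = (3/10)² − 4·(1/10)·(-351/1000) = 144/625 ; √disc = 12/25
  v_R = (−(3/10) + 12/25) / (2·(1/10)) = 9/10 m/s
check:
stop time T_s = (9/10)/5 = 0.1800 s
robot in T_r: 0.9000·0.3000 = 0.2700 m
robot covers 0.9000·0.1800 − ½·5.0000·0.1800² = 0.0810 m while stopping
human closes 0.0000·0.4800 = 0.0000 m
C+Z_d+Z_r = 0.1000+0.0800+0.0250 = 0.2050 m
sum ≈ 0.2700+0.0810+0.0000+0.2050 ≈ 0.5560 m = S ✓

v_R_max = 9/10 m/s = 0.9000 m/s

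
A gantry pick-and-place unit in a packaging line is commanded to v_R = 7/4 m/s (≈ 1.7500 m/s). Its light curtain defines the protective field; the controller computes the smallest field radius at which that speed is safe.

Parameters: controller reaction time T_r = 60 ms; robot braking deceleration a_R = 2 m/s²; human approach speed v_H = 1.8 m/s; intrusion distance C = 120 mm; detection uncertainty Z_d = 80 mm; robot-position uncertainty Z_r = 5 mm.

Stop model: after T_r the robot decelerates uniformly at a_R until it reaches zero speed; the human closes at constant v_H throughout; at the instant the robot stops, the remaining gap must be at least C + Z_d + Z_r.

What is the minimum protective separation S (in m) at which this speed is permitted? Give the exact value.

T_s = v_R/a_R = (7/4)/2 = 0.8750 s
robot in T_r: 1.7500·0.0600 = 0.1050 m
robot under decel: 1.7500²/(2·2.0000) = 0.7656 m
human over T_r+T_s: 1.8000·(0.0600+0.8750) = 1.6830 m
residual clearance needed = 0.1200+0.0800+0.0050 = 0.2050 m
S_min ≈ 0.1050+0.7656+1.6830+0.2050  ⇒  S_min = 22069/8000 m

S_min = 22069/8000 m = 2.7586 m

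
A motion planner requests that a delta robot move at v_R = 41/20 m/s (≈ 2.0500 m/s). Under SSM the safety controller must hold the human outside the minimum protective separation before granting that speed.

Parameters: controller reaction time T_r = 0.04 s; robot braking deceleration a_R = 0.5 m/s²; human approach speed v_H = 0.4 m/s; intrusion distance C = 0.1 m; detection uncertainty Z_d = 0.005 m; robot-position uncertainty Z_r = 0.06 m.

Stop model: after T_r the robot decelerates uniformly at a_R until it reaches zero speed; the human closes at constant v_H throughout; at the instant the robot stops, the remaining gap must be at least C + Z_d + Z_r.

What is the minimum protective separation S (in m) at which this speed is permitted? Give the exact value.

S_min = 12211/2000 m = 6.1055 m

stop time T_s = (41/20)/(1/2) = 4.1000 s
reaction-phase robot travel = 2.0500·0.0400 = 0.0820 m
robot covers 2.0500·4.1000 − ½·0.5000·4.1000² = 4.2025 m while stopping
human over T_r+T_s: 0.4000·(0.0400+4.1000) = 1.6560 m
residual clearance needed = 0.1000+0.0050+0.0600 = 0.1650 m
S_min ≈ 0.0820+4.2025+1.6560+0.1650  ⇒  S_min = 12211/2000 m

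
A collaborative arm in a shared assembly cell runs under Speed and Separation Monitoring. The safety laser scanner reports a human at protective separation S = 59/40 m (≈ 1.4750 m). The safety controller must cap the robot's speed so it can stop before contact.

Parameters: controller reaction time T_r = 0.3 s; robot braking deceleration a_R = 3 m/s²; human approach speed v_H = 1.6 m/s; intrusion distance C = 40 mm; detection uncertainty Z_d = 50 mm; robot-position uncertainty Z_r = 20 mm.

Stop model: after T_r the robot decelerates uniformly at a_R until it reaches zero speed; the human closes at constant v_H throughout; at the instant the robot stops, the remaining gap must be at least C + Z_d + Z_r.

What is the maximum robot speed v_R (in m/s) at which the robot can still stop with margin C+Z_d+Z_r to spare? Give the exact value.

at the boundary: (1/6)·v² + (5/6)·v + (-177/200) = 0
  disc = (5/6)² − 4·(1/6)·(-177/200) = 289/225 ; √disc = 17/15
  v_R = (−(5/6) + 17/15) / (2·(1/6)) = 9/10 m/s
check:
stop time T_s = (9/10)/3 = 0.3000 s
robot in T_r: 0.9000·0.3000 = 0.2700 m
robot covers 0.9000·0.3000 − ½·3.0000·0.3000² = 0.1350 m while stopping
human closes 1.6000·0.6000 = 0.9600 m
residual clearance needed = 0.0400+0.0500+0.0200 = 0.1100 m
sum ≈ 0.2700+0.1350+0.9600+0.1100 ≈ 1.4750 m = S ✓

v_R_max = 9/10 m/s = 0.9000 m/s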